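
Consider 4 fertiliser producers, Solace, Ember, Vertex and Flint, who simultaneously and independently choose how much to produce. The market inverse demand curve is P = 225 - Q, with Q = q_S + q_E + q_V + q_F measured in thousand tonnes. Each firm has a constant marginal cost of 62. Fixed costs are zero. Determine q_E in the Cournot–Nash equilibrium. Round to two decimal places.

32.60

A representative firm's profit is π_i = q_i(225 - Q) - 62q_i.
First-order condition (treating rivals' output as given): 163 - 2q_i - Σ_{j≠i} q_j = 0.
By symmetry each firm produces the same amount; substituting Σ_{j≠i} q_j = 3q_i yields q_i = 163/5.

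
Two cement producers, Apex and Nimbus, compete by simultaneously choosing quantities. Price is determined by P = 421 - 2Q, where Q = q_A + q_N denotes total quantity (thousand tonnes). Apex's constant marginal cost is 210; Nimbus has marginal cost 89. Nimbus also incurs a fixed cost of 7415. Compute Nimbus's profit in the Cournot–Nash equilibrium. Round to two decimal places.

Apex's profit: π_A = (421 - 2Q)q_A - (210q_A). Setting ∂π_A/∂q_A = 0: 211 - 4q_A - 2(q_N) = 0.
Nimbus's profit: π_N = (421 - 2Q)q_N - (89q_N). Setting ∂π_N/∂q_N = 0: 332 - 4q_N - 2(q_A) = 0.
Rearranging gives the reaction functions q_A = (211 - 2q_N)/4 and q_N = (332 - 2q_A)/4.
Solving the pair: q_A = 15, q_N = 151/2.
Price P = 421 - 2·(181/2) = 240.
Nimbus's profit: (240 - 89)·(151/2) - 7415 = 3985.5000.

3985.50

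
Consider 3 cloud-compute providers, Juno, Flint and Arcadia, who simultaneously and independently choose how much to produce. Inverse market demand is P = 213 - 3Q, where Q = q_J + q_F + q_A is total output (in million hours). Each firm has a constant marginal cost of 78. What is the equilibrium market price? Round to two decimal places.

Each firm earns π_i = (213 - 3Q)q_i - 78q_i.
First-order condition (treating rivals' output as given): 135 - 6q_i - 3·Σ_{j≠i} q_j = 0.
With identical firms every q_j equals q_i, so Σ_{j≠i} q_j = 2q_i and 135 = 12q_i, giving q_i = 45/4.
Total output Q = 135/4, so price P = 213 - 3·(135/4) = 447/4.

111.75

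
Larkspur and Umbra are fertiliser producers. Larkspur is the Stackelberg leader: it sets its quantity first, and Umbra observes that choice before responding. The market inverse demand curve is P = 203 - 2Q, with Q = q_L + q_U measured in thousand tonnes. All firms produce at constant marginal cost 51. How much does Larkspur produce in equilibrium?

38

Solve by backward induction. Given q_L, the follower Umbra maximises π_U = (203 - 2q_L - 2q_U)q_U - 51q_U.
∂π_U/∂q_U = 152 - 2q_L - 4q_U = 0 gives the reaction function q_U = (152 - 2q_L)/4.
Larkspur substitutes q_U(q_L) into its own profit: π_L = q_L(203 - 2q_L - (152 - 2q_L)/2) - 51q_L = (127 - q_L)q_L - 51q_L.
Leader FOC: 76 - 2q_L = 0, so q_L = 38.
Then q_U = (152 - 2·38)/4 = 19.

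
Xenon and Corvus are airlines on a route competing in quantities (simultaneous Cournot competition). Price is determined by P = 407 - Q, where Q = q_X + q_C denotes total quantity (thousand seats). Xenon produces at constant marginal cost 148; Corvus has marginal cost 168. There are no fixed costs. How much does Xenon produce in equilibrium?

93

Xenon's profit: π_X = (407 - Q)q_X - (148q_X). Setting ∂π_X/∂q_X = 0: 259 - 2q_X - (q_C) = 0.
Corvus's profit: π_C = (407 - Q)q_C - (168q_C). Setting ∂π_C/∂q_C = 0: 239 - 2q_C - (q_X) = 0.
Best responses: q_X = (259 - q_C)/2, q_C = (239 - q_X)/2.
Solving the pair: q_X = 93, q_C = 73.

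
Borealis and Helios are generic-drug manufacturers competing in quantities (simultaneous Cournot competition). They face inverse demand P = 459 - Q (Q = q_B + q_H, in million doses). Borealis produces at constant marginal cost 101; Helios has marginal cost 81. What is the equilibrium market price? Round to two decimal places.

213.67

Borealis's profit: π_B = (459 - Q)q_B - (101q_B). Setting ∂π_B/∂q_B = 0: 358 - 2q_B - (q_H) = 0.
Helios's profit: π_H = (459 - Q)q_H - (81q_H). Setting ∂π_H/∂q_H = 0: 378 - 2q_H - (q_B) = 0.
Rearranging gives the reaction functions q_B = (358 - q_H)/2 and q_H = (378 - q_B)/2.
Solving the pair: q_B = 338/3, q_H = 398/3.
Total output Q = 736/3, so price P = 459 - 736/3 = 641/3.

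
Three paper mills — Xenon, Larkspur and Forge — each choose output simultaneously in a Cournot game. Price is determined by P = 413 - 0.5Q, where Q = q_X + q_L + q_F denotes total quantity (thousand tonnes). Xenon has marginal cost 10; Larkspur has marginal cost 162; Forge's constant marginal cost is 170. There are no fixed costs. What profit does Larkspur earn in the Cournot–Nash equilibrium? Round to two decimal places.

Xenon's profit: π_X = (413 - 0.5Q)q_X - (10q_X). Setting ∂π_X/∂q_X = 0: 403 - q_X - (1/2)(q_L + q_F) = 0.
Larkspur's first-order condition: 251 - q_L - (1/2)(q_X + q_F) = 0.
Forge's profit: π_F = (413 - 0.5Q)q_F - (170q_F). Setting ∂π_F/∂q_F = 0: 243 - q_F - (1/2)(q_X + q_L) = 0.
Summing all 3 equations gives 897 − 2Q = 0, hence Q = 897/2.
Back-substituting: q_X = (403 − 897/4)/(1/2) = 715/2, q_L = (251 − 897/4)/(1/2) = 107/2, q_F = (243 − 897/4)/(1/2) = 75/2.
Price P = 413 - (1/2)·(897/2) = 755/4.
Larkspur's profit: (755/4 - 162)·(107/2) = 1431.1250.

1431.13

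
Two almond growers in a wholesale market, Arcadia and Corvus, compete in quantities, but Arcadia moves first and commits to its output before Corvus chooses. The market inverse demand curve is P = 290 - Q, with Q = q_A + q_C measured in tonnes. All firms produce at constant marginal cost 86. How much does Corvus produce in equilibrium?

51

Solve by backward induction. Given q_A, the follower Corvus maximises π_C = (290 - q_A - q_C)q_C - 86q_C.
Follower FOC: 204 - q_A - 2q_C = 0, so q_C(q_A) = (204 - q_A)/2.
The leader anticipates this reaction. Substituting into P = 290 - Q gives P = 188 - (1/2)q_A, so π_A = (188 - (1/2)q_A)q_A - 86q_A.
Maximising: ∂π_A/∂q_A = 102 - q_A = 0, giving q_A = 102.
Then q_C = (204 - 102)/2 = 51.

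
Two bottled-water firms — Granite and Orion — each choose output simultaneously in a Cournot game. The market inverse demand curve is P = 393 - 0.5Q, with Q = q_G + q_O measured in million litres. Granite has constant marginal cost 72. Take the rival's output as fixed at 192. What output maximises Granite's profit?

225

With the rival's output fixed at 192, Granite's profit is π_G = (393 - (1/2)·192 - (1/2)q_G)q_G - (72q_G) = (297 - (1/2)q_G)q_G - (72q_G).
∂π_G/∂q_G = 225 - q_G = 0, so q_G = 225.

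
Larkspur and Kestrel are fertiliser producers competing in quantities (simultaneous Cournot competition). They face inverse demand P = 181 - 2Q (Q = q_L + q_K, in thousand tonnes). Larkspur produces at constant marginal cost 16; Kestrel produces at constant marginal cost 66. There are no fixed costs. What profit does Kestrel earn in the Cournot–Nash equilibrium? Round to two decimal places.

234.72

Larkspur's profit: π_L = (181 - 2Q)q_L - (16q_L). Setting ∂π_L/∂q_L = 0: 165 - 4q_L - 2(q_K) = 0.
Kestrel's first-order condition: 115 - 4q_K - 2(q_L) = 0.
Rearranging gives the reaction functions q_L = (165 - 2q_K)/4 and q_K = (115 - 2q_L)/4.
Substituting one into the other gives q_L = 215/6 and q_K = 65/6.
Price P = 181 - 2·(140/3) = 263/3.
Kestrel's profit: (263/3 - 66)·(65/6) = 234.7222.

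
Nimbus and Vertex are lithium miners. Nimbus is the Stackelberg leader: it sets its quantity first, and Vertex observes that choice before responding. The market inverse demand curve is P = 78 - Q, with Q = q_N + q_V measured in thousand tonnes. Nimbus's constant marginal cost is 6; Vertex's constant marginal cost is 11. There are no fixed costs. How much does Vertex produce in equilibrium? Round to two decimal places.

Solve by backward induction. Given q_N, the follower Vertex maximises π_V = (78 - q_N - q_V)q_V - 11q_V.
Follower FOC: 67 - q_N - 2q_V = 0, so q_V(q_N) = (67 - q_N)/2.
Nimbus substitutes q_V(q_N) into its own profit: π_N = q_N(78 - q_N - (67 - q_N)/2) - 6q_N = (89/2 - (1/2)q_N)q_N - 6q_N.
Leader FOC: 77/2 - q_N = 0, so q_N = 77/2.
Then q_V = (67 - 77/2)/2 = 57/4.

14.25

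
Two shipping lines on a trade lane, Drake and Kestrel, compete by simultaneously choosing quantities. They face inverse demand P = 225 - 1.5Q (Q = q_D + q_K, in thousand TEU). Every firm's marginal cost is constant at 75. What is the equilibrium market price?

Each firm earns π_i = (225 - 1.5Q)q_i - 75q_i.
Setting ∂π_i/∂q_i = 0 with rivals' quantities fixed: 150 - 3q_i - (3/2)q_j = 0.
With identical firms every q_j equals q_i, so q_j = q_i and 150 = (9/2)q_i, giving q_i = 100/3.
Total output Q = 200/3, so price P = 225 - (3/2)·(200/3) = 125.

125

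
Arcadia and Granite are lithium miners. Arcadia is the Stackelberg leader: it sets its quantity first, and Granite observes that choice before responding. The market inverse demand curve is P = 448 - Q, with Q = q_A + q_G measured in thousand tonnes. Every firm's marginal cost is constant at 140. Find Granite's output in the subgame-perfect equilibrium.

Solve by backward induction. Given q_A, the follower Granite maximises π_G = (448 - q_A - q_G)q_G - 140q_G.
Follower FOC: 308 - q_A - 2q_G = 0, so q_G(q_A) = (308 - q_A)/2.
Arcadia substitutes q_G(q_A) into its own profit: π_A = q_A(448 - q_A - (308 - q_A)/2) - 140q_A = (294 - (1/2)q_A)q_A - 140q_A.
Leader FOC: 154 - q_A = 0, so q_A = 154.
Then q_G = (308 - 154)/2 = 77.

77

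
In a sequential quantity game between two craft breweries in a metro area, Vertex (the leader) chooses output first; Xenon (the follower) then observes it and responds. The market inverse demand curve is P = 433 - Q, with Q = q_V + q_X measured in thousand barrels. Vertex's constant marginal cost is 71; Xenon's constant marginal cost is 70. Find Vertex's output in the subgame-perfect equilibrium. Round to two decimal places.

The follower Xenon best-responds to any q_V: π_X = (433 - Q)q_X - 70q_X.
Follower FOC: 363 - q_V - 2q_X = 0, so q_X(q_V) = (363 - q_V)/2.
Vertex substitutes q_X(q_V) into its own profit: π_V = q_V(433 - q_V - (363 - q_V)/2) - 71q_V = (503/2 - (1/2)q_V)q_V - 71q_V.
Maximising: ∂π_V/∂q_V = 361/2 - q_V = 0, giving q_V = 361/2.
Then q_X = (363 - 361/2)/2 = 365/4.

180.50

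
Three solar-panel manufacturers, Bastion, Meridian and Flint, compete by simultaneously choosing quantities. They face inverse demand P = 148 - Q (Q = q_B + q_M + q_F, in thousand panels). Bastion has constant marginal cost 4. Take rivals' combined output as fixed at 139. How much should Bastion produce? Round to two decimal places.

2.50

With rivals' combined output fixed at 139, Bastion's profit is π_B = (148 - 139 - q_B)q_B - (4q_B) = (9 - q_B)q_B - (4q_B).
∂π_B/∂q_B = 5 - 2q_B = 0, so q_B = 5/2.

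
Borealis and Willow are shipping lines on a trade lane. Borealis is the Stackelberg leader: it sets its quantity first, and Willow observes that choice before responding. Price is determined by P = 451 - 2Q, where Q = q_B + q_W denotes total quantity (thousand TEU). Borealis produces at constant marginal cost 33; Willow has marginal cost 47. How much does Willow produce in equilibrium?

Solve by backward induction. Given q_B, the follower Willow maximises π_W = (451 - 2q_B - 2q_W)q_W - 47q_W.
Follower FOC: 404 - 2q_B - 4q_W = 0, so q_W(q_B) = (404 - 2q_B)/4.
The leader anticipates this reaction. Substituting into P = 451 - 2Q gives P = 249 - q_B, so π_B = (249 - q_B)q_B - 33q_B.
Maximising: ∂π_B/∂q_B = 216 - 2q_B = 0, giving q_B = 108.
Then q_W = (404 - 2·108)/4 = 47.

47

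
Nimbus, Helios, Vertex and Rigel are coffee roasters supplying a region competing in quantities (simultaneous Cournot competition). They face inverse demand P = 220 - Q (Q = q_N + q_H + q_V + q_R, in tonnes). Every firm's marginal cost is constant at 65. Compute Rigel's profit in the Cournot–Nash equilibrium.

961

A representative firm's profit is π_i = q_i(220 - Q) - 65q_i.
First-order condition (treating rivals' output as given): 155 - 2q_i - Σ_{j≠i} q_j = 0.
With identical firms every q_j equals q_i, so Σ_{j≠i} q_j = 3q_i and 155 = 5q_i, giving q_i = 31.
Price P = 220 - 124 = 96.
Rigel's profit: (96 - 65)·31 = 961.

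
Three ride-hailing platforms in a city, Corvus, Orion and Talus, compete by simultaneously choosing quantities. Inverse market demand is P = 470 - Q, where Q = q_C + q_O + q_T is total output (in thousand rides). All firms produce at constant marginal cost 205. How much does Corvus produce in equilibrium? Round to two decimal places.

Each firm earns π_i = (470 - Q)q_i - 205q_i.
Setting ∂π_i/∂q_i = 0 with rivals' quantities fixed: 265 - 2q_i - Σ_{j≠i} q_j = 0.
With identical firms every q_j equals q_i, so Σ_{j≠i} q_j = 2q_i and 265 = 4q_i, giving q_i = 265/4.

66.25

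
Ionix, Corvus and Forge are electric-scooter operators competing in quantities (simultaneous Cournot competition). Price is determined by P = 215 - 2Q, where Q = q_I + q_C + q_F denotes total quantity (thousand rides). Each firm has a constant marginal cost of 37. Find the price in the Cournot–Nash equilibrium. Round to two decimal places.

Each firm earns π_i = (215 - 2Q)q_i - 37q_i.
First-order condition (treating rivals' output as given): 178 - 4q_i - 2·Σ_{j≠i} q_j = 0.
By symmetry each firm produces the same amount; substituting Σ_{j≠i} q_j = 2q_i yields q_i = 178/8 = 89/4.
Total output Q = 267/4, so price P = 215 - 2·(267/4) = 163/2.

81.50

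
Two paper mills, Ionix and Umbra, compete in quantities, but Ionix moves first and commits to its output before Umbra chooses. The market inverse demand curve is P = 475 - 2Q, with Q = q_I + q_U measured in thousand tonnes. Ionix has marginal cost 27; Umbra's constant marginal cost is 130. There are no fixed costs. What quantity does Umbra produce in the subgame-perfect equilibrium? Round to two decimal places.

The follower Umbra best-responds to any q_I: π_U = (475 - 2Q)q_U - 130q_U.
Setting the follower's marginal profit to zero, 345 - 2q_I - 4q_U = 0, i.e. q_U = (345 - 2q_I)/4.
Ionix substitutes q_U(q_I) into its own profit: π_I = q_I(475 - 2q_I - (345 - 2q_I)/2) - 27q_I = (605/2 - q_I)q_I - 27q_I.
The leader's first-order condition 551/2 - 2q_I = 0 yields q_I = 551/4.
Then q_U = (345 - 2·(551/4))/4 = 139/8.

17.38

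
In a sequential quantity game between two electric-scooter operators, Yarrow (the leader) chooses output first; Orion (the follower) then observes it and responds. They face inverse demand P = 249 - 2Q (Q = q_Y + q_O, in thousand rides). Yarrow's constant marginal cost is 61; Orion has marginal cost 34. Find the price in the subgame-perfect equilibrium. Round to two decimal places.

101.25

The follower Orion best-responds to any q_Y: π_O = (249 - 2Q)q_O - 34q_O.
∂π_O/∂q_O = 215 - 2q_Y - 4q_O = 0 gives the reaction function q_O = (215 - 2q_Y)/4.
Yarrow substitutes q_O(q_Y) into its own profit: π_Y = q_Y(249 - 2q_Y - (215 - 2q_Y)/2) - 61q_Y = (283/2 - q_Y)q_Y - 61q_Y.
Maximising: ∂π_Y/∂q_Y = 161/2 - 2q_Y = 0, giving q_Y = 161/4.
Then q_O = (215 - 2·(161/4))/4 = 269/8.
Total output Q = 591/8, so price P = 249 - 2·(591/8) = 405/4.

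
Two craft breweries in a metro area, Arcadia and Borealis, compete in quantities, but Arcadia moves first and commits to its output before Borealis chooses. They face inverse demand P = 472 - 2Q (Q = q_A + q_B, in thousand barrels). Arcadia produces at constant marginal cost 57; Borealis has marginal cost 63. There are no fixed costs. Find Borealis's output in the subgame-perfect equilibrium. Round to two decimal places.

The follower Borealis best-responds to any q_A: π_B = (472 - 2Q)q_B - 63q_B.
Follower FOC: 409 - 2q_A - 4q_B = 0, so q_B(q_A) = (409 - 2q_A)/4.
Arcadia substitutes q_B(q_A) into its own profit: π_A = q_A(472 - 2q_A - (409 - 2q_A)/2) - 57q_A = (535/2 - q_A)q_A - 57q_A.
Leader FOC: 421/2 - 2q_A = 0, so q_A = 421/4.
Then q_B = (409 - 2·(421/4))/4 = 397/8.

49.63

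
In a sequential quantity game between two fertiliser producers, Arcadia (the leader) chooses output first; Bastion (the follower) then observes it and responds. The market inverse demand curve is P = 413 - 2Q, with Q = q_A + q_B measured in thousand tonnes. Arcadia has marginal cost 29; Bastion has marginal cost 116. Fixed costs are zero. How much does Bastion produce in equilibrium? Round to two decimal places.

15.38

The follower Bastion best-responds to any q_A: π_B = (413 - 2Q)q_B - 116q_B.
Setting the follower's marginal profit to zero, 297 - 2q_A - 4q_B = 0, i.e. q_B = (297 - 2q_A)/4.
Arcadia substitutes q_B(q_A) into its own profit: π_A = q_A(413 - 2q_A - (297 - 2q_A)/2) - 29q_A = (529/2 - q_A)q_A - 29q_A.
Maximising: ∂π_A/∂q_A = 471/2 - 2q_A = 0, giving q_A = 471/4.
Then q_B = (297 - 2·(471/4))/4 = 123/8.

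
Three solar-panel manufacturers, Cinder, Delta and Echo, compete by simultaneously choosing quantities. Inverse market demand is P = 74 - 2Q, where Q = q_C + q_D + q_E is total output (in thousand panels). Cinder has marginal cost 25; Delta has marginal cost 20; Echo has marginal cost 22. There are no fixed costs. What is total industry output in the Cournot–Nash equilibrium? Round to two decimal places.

Cinder's profit: π_C = (74 - 2Q)q_C - (25q_C). Setting ∂π_C/∂q_C = 0: 49 - 4q_C - 2(q_D + q_E) = 0.
Delta's profit: π_D = (74 - 2Q)q_D - (20q_D). Setting ∂π_D/∂q_D = 0: 54 - 4q_D - 2(q_C + q_E) = 0.
Echo's first-order condition: 52 - 4q_E - 2(q_C + q_D) = 0.
Adding the 3 conditions: 155 − 4Q − 4Q = 0, i.e. Q = 155/8.
Back-substituting: q_C = (49 − 155/4)/2 = 41/8, q_D = (54 − 155/4)/2 = 61/8, q_E = (52 − 155/4)/2 = 53/8.
Total output Q = 41/8 + 61/8 + 53/8 = 155/8.

19.38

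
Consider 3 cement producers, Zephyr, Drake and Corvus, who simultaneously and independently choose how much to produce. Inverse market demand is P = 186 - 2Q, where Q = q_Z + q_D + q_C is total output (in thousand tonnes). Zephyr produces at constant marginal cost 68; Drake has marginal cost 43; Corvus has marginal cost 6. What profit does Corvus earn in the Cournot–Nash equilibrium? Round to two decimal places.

2432.53

Zephyr's profit: π_Z = (186 - 2Q)q_Z - (68q_Z). Setting ∂π_Z/∂q_Z = 0: 118 - 4q_Z - 2(q_D + q_C) = 0.
Drake's profit: π_D = (186 - 2Q)q_D - (43q_D). Setting ∂π_D/∂q_D = 0: 143 - 4q_D - 2(q_Z + q_C) = 0.
Corvus's profit: π_C = (186 - 2Q)q_C - (6q_C). Setting ∂π_C/∂q_C = 0: 180 - 4q_C - 2(q_Z + q_D) = 0.
Adding the 3 first-order conditions: 441 − 8Q = 0, so Q = 441/8.
Back-substituting: q_Z = (118 − 441/4)/2 = 31/8, q_D = (143 − 441/4)/2 = 131/8, q_C = (180 − 441/4)/2 = 279/8.
Price P = 186 - 2·(441/8) = 303/4.
Corvus's profit: (303/4 - 6)·(279/8) = 2432.5313.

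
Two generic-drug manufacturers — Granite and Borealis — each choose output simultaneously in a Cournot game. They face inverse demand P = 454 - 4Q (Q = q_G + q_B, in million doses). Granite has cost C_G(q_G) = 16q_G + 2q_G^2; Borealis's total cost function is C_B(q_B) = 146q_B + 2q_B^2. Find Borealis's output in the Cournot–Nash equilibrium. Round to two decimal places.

15.19

Granite's profit: π_G = (454 - 4Q)q_G - (16q_G + 2q_G²). Setting ∂π_G/∂q_G = 0: 438 - 12q_G - 4(q_B) = 0.
Borealis's profit: π_B = (454 - 4Q)q_B - (146q_B + 2q_B²). Setting ∂π_B/∂q_B = 0: 308 - 12q_B - 4(q_G) = 0.
Best responses: q_G = (438 - 4q_B)/12, q_B = (308 - 4q_G)/12.
Substituting one into the other gives q_G = 503/16 and q_B = 243/16.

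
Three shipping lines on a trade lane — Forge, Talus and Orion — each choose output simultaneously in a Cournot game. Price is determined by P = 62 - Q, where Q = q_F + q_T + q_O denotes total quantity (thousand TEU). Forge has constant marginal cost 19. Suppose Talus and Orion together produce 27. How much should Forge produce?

With rivals' combined output fixed at 27, Forge's profit is π_F = (62 - 27 - q_F)q_F - (19q_F) = (35 - q_F)q_F - (19q_F).
∂π_F/∂q_F = 16 - 2q_F = 0, so q_F = 8.

8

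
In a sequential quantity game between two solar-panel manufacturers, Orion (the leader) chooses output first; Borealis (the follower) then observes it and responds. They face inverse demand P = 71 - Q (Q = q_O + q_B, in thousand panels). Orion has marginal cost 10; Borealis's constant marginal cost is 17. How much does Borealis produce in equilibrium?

10

The follower Borealis best-responds to any q_O: π_B = (71 - Q)q_B - 17q_B.
Follower FOC: 54 - q_O - 2q_B = 0, so q_B(q_O) = (54 - q_O)/2.
Orion substitutes q_B(q_O) into its own profit: π_O = q_O(71 - q_O - (54 - q_O)/2) - 10q_O = (44 - (1/2)q_O)q_O - 10q_O.
Leader FOC: 34 - q_O = 0, so q_O = 34.
Then q_B = (54 - 34)/2 = 10.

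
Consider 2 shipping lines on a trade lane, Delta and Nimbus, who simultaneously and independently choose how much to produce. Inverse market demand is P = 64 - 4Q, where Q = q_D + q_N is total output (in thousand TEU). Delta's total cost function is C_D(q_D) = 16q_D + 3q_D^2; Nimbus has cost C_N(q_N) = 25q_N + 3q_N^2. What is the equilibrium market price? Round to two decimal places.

44.67

Delta's profit: π_D = (64 - 4Q)q_D - (16q_D + 3q_D²). Setting ∂π_D/∂q_D = 0: 48 - 14q_D - 4(q_N) = 0.
Nimbus's first-order condition: 39 - 14q_N - 4(q_D) = 0.
So q_D = (48 - 4q_N)/14 and q_N = (39 - 4q_D)/14.
Solving the pair: q_D = 43/15, q_N = 59/30.
Total output Q = 29/6, so price P = 64 - 4·(29/6) = 134/3.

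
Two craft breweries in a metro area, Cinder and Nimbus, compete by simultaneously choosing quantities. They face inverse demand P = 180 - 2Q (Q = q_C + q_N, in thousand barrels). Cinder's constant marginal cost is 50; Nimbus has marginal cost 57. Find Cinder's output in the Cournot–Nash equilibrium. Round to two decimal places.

Cinder's profit: π_C = (180 - 2Q)q_C - (50q_C). Setting ∂π_C/∂q_C = 0: 130 - 4q_C - 2(q_N) = 0.
Nimbus's profit: π_N = (180 - 2Q)q_N - (57q_N). Setting ∂π_N/∂q_N = 0: 123 - 4q_N - 2(q_C) = 0.
Rearranging gives the reaction functions q_C = (130 - 2q_N)/4 and q_N = (123 - 2q_C)/4.
Substituting one into the other gives q_C = 137/6 and q_N = 58/3.

22.83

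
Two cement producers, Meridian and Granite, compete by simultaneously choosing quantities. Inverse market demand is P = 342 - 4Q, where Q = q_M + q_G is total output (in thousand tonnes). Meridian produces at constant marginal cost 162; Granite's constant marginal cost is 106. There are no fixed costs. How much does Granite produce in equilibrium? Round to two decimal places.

24.33

Meridian's profit: π_M = (342 - 4Q)q_M - (162q_M). Setting ∂π_M/∂q_M = 0: 180 - 8q_M - 4(q_G) = 0.
Granite's profit: π_G = (342 - 4Q)q_G - (106q_G). Setting ∂π_G/∂q_G = 0: 236 - 8q_G - 4(q_M) = 0.
Rearranging gives the reaction functions q_M = (180 - 4q_G)/8 and q_G = (236 - 4q_M)/8.
Solving the pair: q_M = 31/3, q_G = 73/3.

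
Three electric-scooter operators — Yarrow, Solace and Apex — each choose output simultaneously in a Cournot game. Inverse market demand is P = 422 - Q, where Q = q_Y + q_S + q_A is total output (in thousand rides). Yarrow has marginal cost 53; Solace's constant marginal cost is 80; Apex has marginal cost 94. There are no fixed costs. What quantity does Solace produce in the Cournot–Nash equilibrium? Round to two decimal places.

Yarrow's profit: π_Y = (422 - Q)q_Y - (53q_Y). Setting ∂π_Y/∂q_Y = 0: 369 - 2q_Y - (q_S + q_A) = 0.
Solace's first-order condition: 342 - 2q_S - (q_Y + q_A) = 0.
Apex's profit: π_A = (422 - Q)q_A - (94q_A). Setting ∂π_A/∂q_A = 0: 328 - 2q_A - (q_Y + q_S) = 0.
Summing all 3 equations gives 1039 − 4Q = 0, hence Q = 1039/4.
Back-substituting: q_Y = (369 − 1039/4) = 437/4, q_S = (342 − 1039/4) = 329/4, q_A = (328 − 1039/4) = 273/4.

82.25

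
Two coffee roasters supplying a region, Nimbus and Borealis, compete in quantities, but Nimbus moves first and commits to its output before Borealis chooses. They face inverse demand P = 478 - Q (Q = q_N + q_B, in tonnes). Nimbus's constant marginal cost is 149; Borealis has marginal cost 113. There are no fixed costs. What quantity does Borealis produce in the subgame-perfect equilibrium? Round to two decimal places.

109.25

Solve by backward induction. Given q_N, the follower Borealis maximises π_B = (478 - q_N - q_B)q_B - 113q_B.
∂π_B/∂q_B = 365 - q_N - 2q_B = 0 gives the reaction function q_B = (365 - q_N)/2.
Nimbus substitutes q_B(q_N) into its own profit: π_N = q_N(478 - q_N - (365 - q_N)/2) - 149q_N = (591/2 - (1/2)q_N)q_N - 149q_N.
Maximising: ∂π_N/∂q_N = 293/2 - q_N = 0, giving q_N = 293/2.
Then q_B = (365 - 293/2)/2 = 437/4.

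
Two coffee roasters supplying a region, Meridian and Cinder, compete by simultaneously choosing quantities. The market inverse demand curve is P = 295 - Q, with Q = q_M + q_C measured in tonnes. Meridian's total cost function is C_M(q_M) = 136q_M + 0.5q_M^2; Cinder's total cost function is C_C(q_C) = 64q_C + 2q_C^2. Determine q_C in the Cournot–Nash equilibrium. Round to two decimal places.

Meridian's profit: π_M = (295 - Q)q_M - (136q_M + (1/2)q_M²). Setting ∂π_M/∂q_M = 0: 159 - 3q_M - (q_C) = 0.
Cinder's profit: π_C = (295 - Q)q_C - (64q_C + 2q_C²). Setting ∂π_C/∂q_C = 0: 231 - 6q_C - (q_M) = 0.
So q_M = (159 - q_C)/3 and q_C = (231 - q_M)/6.
Substituting one into the other gives q_M = 723/17 and q_C = 534/17.

31.41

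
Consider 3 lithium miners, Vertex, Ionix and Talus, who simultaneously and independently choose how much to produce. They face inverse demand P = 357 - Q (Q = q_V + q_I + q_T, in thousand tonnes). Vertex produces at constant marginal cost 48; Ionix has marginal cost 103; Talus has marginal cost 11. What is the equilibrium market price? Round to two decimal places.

129.75

Vertex's profit: π_V = (357 - Q)q_V - (48q_V). Setting ∂π_V/∂q_V = 0: 309 - 2q_V - (q_I + q_T) = 0.
Ionix's profit: π_I = (357 - Q)q_I - (103q_I). Setting ∂π_I/∂q_I = 0: 254 - 2q_I - (q_V + q_T) = 0.
Talus's profit: π_T = (357 - Q)q_T - (11q_T). Setting ∂π_T/∂q_T = 0: 346 - 2q_T - (q_V + q_I) = 0.
Adding the 3 first-order conditions: 909 − 4Q = 0, so Q = 909/4.
Back-substituting: q_V = (309 − 909/4) = 327/4, q_I = (254 − 909/4) = 107/4, q_T = (346 − 909/4) = 475/4.
Total output Q = 909/4, so price P = 357 - 909/4 = 519/4.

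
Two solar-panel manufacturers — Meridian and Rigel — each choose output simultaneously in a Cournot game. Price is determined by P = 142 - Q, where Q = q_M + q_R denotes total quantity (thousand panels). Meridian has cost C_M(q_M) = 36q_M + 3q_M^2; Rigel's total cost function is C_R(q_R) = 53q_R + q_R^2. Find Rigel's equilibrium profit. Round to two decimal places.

764.28

Meridian's profit: π_M = (142 - Q)q_M - (36q_M + 3q_M²). Setting ∂π_M/∂q_M = 0: 106 - 8q_M - (q_R) = 0.
Rigel's first-order condition: 89 - 4q_R - (q_M) = 0.
Rearranging gives the reaction functions q_M = (106 - q_R)/8 and q_R = (89 - q_M)/4.
Substituting one into the other gives q_M = 335/31 and q_R = 606/31.
Price P = 142 - 941/31 = 111.6452.
Rigel's profit: 111.6452·(606/31) - 53·(606/31) - (606/31)² = 764.2789.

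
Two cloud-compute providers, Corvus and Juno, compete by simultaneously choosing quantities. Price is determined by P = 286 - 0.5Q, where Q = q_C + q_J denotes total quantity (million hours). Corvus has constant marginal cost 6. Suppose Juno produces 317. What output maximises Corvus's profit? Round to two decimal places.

With the rival's output fixed at 317, Corvus's profit is π_C = (286 - (1/2)·317 - (1/2)q_C)q_C - (6q_C) = (255/2 - (1/2)q_C)q_C - (6q_C).
∂π_C/∂q_C = 243/2 - q_C = 0, so q_C = 243/2.

121.50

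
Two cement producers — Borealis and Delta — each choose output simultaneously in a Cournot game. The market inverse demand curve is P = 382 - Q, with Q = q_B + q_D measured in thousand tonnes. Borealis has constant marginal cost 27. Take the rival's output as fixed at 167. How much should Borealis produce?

94

With the rival's output fixed at 167, Borealis's profit is π_B = (382 - 167 - q_B)q_B - (27q_B) = (215 - q_B)q_B - (27q_B).
∂π_B/∂q_B = 188 - 2q_B = 0, so q_B = 94.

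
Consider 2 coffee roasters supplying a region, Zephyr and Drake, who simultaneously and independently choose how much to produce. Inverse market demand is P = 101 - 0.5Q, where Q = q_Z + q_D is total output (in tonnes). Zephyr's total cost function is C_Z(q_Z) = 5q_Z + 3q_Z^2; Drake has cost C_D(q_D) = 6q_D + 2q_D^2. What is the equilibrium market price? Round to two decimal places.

85.90

Zephyr's profit: π_Z = (101 - 0.5Q)q_Z - (5q_Z + 3q_Z²). Setting ∂π_Z/∂q_Z = 0: 96 - 7q_Z - (1/2)(q_D) = 0.
Drake's profit: π_D = (101 - 0.5Q)q_D - (6q_D + 2q_D²). Setting ∂π_D/∂q_D = 0: 95 - 5q_D - (1/2)(q_Z) = 0.
Best responses: q_Z = (96 - (1/2)q_D)/7, q_D = (95 - (1/2)q_Z)/5.
Substituting one into the other gives q_Z = 1730/139 and q_D = 17.7554.
Total output Q = 30.2014, so price P = 101 - (1/2)·30.2014 = 85.8993.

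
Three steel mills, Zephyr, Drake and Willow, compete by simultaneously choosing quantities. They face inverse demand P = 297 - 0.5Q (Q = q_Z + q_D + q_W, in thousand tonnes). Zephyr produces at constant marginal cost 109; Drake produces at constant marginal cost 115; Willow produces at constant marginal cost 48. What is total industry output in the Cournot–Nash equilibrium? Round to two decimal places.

Zephyr's profit: π_Z = (297 - 0.5Q)q_Z - (109q_Z). Setting ∂π_Z/∂q_Z = 0: 188 - q_Z - (1/2)(q_D + q_W) = 0.
Drake's first-order condition: 182 - q_D - (1/2)(q_Z + q_W) = 0.
Willow's first-order condition: 249 - q_W - (1/2)(q_Z + q_D) = 0.
Adding the 3 first-order conditions: 619 − 2Q = 0, so Q = 619/2.
Back-substituting: q_Z = (188 − 619/4)/(1/2) = 133/2, q_D = (182 − 619/4)/(1/2) = 109/2, q_W = (249 − 619/4)/(1/2) = 377/2.
Total output Q = 133/2 + 109/2 + 377/2 = 619/2.

309.50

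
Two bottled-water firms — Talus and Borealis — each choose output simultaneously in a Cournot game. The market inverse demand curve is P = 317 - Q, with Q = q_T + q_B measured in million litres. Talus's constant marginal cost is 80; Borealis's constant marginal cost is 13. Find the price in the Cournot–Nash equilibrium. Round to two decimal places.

Talus's profit: π_T = (317 - Q)q_T - (80q_T). Setting ∂π_T/∂q_T = 0: 237 - 2q_T - (q_B) = 0.
Borealis's profit: π_B = (317 - Q)q_B - (13q_B). Setting ∂π_B/∂q_B = 0: 304 - 2q_B - (q_T) = 0.
Rearranging gives the reaction functions q_T = (237 - q_B)/2 and q_B = (304 - q_T)/2.
Solving the pair: q_T = 170/3, q_B = 371/3.
Total output Q = 541/3, so price P = 317 - 541/3 = 410/3.

136.67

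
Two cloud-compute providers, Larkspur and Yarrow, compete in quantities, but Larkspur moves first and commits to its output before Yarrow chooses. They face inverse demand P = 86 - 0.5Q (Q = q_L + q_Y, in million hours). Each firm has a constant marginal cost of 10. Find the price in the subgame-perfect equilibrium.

29

The follower Yarrow best-responds to any q_L: π_Y = (86 - 0.5Q)q_Y - 10q_Y.
Setting the follower's marginal profit to zero, 76 - (1/2)q_L - q_Y = 0, i.e. q_Y = (76 - (1/2)q_L).
Larkspur substitutes q_Y(q_L) into its own profit: π_L = q_L(86 - (1/2)q_L - (76 - (1/2)q_L)/2) - 10q_L = (48 - (1/4)q_L)q_L - 10q_L.
Maximising: ∂π_L/∂q_L = 38 - (1/2)q_L = 0, giving q_L = 76.
Then q_Y = (76 - (1/2)·76) = 38.
Total output Q = 114, so price P = 86 - (1/2)·114 = 29.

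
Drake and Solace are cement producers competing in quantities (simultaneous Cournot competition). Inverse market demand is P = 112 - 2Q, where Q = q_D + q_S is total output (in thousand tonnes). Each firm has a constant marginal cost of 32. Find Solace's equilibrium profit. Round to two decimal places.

Each firm earns π_i = (112 - 2Q)q_i - 32q_i.
First-order condition (treating rivals' output as given): 80 - 4q_i - 2q_j = 0.
With identical firms every q_j equals q_i, so q_j = q_i and 80 = 6q_i, giving q_i = 40/3.
Price P = 112 - 2·(80/3) = 176/3.
Solace's profit: (176/3 - 32)·(40/3) = 355.5556.

355.56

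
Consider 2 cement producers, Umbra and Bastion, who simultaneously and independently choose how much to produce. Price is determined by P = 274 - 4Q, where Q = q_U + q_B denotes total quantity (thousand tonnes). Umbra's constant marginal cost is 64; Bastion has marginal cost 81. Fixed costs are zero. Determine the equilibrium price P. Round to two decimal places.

139.67

Umbra's profit: π_U = (274 - 4Q)q_U - (64q_U). Setting ∂π_U/∂q_U = 0: 210 - 8q_U - 4(q_B) = 0.
Bastion's first-order condition: 193 - 8q_B - 4(q_U) = 0.
Best responses: q_U = (210 - 4q_B)/8, q_B = (193 - 4q_U)/8.
Solving the pair: q_U = 227/12, q_B = 44/3.
Total output Q = 403/12, so price P = 274 - 4·(403/12) = 419/3.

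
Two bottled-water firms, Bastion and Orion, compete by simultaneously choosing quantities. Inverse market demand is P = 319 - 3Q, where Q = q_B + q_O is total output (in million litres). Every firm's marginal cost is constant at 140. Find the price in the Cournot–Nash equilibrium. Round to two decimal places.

199.67

Each firm earns π_i = (319 - 3Q)q_i - 140q_i.
Setting ∂π_i/∂q_i = 0 with rivals' quantities fixed: 179 - 6q_i - 3q_j = 0.
By symmetry each firm produces the same amount; substituting q_j = q_i yields q_i = 179/9.
Total output Q = 358/9, so price P = 319 - 3·(358/9) = 599/3.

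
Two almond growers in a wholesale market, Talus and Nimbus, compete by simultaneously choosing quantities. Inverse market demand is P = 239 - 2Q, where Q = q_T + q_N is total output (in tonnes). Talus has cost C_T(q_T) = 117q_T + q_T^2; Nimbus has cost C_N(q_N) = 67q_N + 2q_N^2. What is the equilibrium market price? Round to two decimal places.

174.45

Talus's profit: π_T = (239 - 2Q)q_T - (117q_T + q_T²). Setting ∂π_T/∂q_T = 0: 122 - 6q_T - 2(q_N) = 0.
Nimbus's first-order condition: 172 - 8q_N - 2(q_T) = 0.
So q_T = (122 - 2q_N)/6 and q_N = (172 - 2q_T)/8.
Solving the pair: q_T = 158/11, q_N = 197/11.
Total output Q = 355/11, so price P = 239 - 2·(355/11) = 1919/11.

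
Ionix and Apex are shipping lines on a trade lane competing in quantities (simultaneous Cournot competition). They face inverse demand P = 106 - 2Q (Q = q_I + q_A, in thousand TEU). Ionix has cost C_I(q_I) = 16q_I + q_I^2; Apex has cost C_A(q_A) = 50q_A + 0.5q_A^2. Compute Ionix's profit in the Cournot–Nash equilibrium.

507

Ionix's profit: π_I = (106 - 2Q)q_I - (16q_I + q_I²). Setting ∂π_I/∂q_I = 0: 90 - 6q_I - 2(q_A) = 0.
Apex's first-order condition: 56 - 5q_A - 2(q_I) = 0.
Best responses: q_I = (90 - 2q_A)/6, q_A = (56 - 2q_I)/5.
Substituting one into the other gives q_I = 13 and q_A = 6.
Price P = 106 - 2·19 = 68.
Ionix's profit: 68·13 - 16·13 - 13² = 507.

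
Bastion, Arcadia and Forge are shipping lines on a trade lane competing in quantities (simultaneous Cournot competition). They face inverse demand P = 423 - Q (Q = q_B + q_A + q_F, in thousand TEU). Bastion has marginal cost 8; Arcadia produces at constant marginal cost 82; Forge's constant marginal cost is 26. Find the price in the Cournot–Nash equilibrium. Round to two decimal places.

134.75

Bastion's profit: π_B = (423 - Q)q_B - (8q_B). Setting ∂π_B/∂q_B = 0: 415 - 2q_B - (q_A + q_F) = 0.
Arcadia's first-order condition: 341 - 2q_A - (q_B + q_F) = 0.
Forge's first-order condition: 397 - 2q_F - (q_B + q_A) = 0.
Adding the 3 conditions: 1153 − 2Q − 2Q = 0, i.e. Q = 1153/4.
Back-substituting: q_B = (415 − 1153/4) = 507/4, q_A = (341 − 1153/4) = 211/4, q_F = (397 − 1153/4) = 435/4.
Total output Q = 1153/4, so price P = 423 - 1153/4 = 539/4.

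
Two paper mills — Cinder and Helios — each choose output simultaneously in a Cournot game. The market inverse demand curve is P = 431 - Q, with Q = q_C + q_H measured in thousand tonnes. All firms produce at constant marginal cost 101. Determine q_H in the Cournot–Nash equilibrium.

Each firm earns π_i = (431 - Q)q_i - 101q_i.
First-order condition (treating rivals' output as given): 330 - 2q_i - q_j = 0.
With identical firms every q_j equals q_i, so q_j = q_i and 330 = 3q_i, giving q_i = 110.

110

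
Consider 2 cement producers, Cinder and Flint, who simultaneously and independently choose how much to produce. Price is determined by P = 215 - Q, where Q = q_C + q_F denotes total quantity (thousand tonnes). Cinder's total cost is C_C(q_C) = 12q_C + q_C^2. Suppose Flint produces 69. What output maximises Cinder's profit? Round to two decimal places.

With the rival's output fixed at 69, Cinder's profit is π_C = (215 - 69 - q_C)q_C - (12q_C + q_C²) = (146 - q_C)q_C - (12q_C + q_C²).
∂π_C/∂q_C = 134 - 4q_C = 0, so q_C = 67/2.

33.50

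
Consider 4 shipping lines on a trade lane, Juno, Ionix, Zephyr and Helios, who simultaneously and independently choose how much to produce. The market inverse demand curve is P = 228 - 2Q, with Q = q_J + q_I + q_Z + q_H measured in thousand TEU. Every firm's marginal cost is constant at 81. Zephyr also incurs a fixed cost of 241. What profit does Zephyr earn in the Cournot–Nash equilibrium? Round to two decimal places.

A representative firm's profit is π_i = q_i(228 - 2Q) - 81q_i.
Setting ∂π_i/∂q_i = 0 with rivals' quantities fixed: 147 - 4q_i - 2·Σ_{j≠i} q_j = 0.
With identical firms every q_j equals q_i, so Σ_{j≠i} q_j = 3q_i and 147 = 10q_i, giving q_i = 147/10.
Price P = 228 - 2·(294/5) = 552/5.
Zephyr's profit: (552/5 - 81)·(147/10) - 241 = 191.1800.

191.18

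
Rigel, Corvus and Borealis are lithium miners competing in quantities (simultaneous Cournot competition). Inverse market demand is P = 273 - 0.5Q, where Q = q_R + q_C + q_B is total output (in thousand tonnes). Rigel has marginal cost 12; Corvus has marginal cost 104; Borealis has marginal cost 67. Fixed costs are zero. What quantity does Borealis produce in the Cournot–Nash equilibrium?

Rigel's profit: π_R = (273 - 0.5Q)q_R - (12q_R). Setting ∂π_R/∂q_R = 0: 261 - q_R - (1/2)(q_C + q_B) = 0.
Corvus's profit: π_C = (273 - 0.5Q)q_C - (104q_C). Setting ∂π_C/∂q_C = 0: 169 - q_C - (1/2)(q_R + q_B) = 0.
Borealis's first-order condition: 206 - q_B - (1/2)(q_R + q_C) = 0.
Adding the 3 first-order conditions: 636 − 2Q = 0, so Q = 318.
Back-substituting: q_R = (261 − 159)/(1/2) = 204, q_C = (169 − 159)/(1/2) = 20, q_B = (206 − 159)/(1/2) = 94.

94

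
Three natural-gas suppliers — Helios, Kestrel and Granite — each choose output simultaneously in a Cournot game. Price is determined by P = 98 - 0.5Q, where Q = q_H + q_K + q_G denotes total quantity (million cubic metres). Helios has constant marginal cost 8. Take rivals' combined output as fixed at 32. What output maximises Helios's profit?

74

With rivals' combined output fixed at 32, Helios's profit is π_H = (98 - (1/2)·32 - (1/2)q_H)q_H - (8q_H) = (82 - (1/2)q_H)q_H - (8q_H).
∂π_H/∂q_H = 74 - q_H = 0, so q_H = 74.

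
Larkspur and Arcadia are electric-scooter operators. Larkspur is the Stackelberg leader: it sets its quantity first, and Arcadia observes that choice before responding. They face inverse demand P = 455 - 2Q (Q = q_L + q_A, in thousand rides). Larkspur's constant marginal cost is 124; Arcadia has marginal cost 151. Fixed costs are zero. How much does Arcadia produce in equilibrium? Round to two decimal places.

31.25

The follower Arcadia best-responds to any q_L: π_A = (455 - 2Q)q_A - 151q_A.
Follower FOC: 304 - 2q_L - 4q_A = 0, so q_A(q_L) = (304 - 2q_L)/4.
The leader anticipates this reaction. Substituting into P = 455 - 2Q gives P = 303 - q_L, so π_L = (303 - q_L)q_L - 124q_L.
The leader's first-order condition 179 - 2q_L = 0 yields q_L = 179/2.
Then q_A = (304 - 2·(179/2))/4 = 125/4.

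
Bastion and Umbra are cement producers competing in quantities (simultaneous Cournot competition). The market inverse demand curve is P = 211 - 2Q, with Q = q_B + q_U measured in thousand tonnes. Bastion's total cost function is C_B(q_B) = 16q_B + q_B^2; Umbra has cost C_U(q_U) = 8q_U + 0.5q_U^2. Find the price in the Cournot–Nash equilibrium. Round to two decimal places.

103.54

Bastion's profit: π_B = (211 - 2Q)q_B - (16q_B + q_B²). Setting ∂π_B/∂q_B = 0: 195 - 6q_B - 2(q_U) = 0.
Umbra's profit: π_U = (211 - 2Q)q_U - (8q_U + (1/2)q_U²). Setting ∂π_U/∂q_U = 0: 203 - 5q_U - 2(q_B) = 0.
Rearranging gives the reaction functions q_B = (195 - 2q_U)/6 and q_U = (203 - 2q_B)/5.
Substituting one into the other gives q_B = 569/26 and q_U = 414/13.
Total output Q = 1397/26, so price P = 211 - 2·(1397/26) = 1346/13.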